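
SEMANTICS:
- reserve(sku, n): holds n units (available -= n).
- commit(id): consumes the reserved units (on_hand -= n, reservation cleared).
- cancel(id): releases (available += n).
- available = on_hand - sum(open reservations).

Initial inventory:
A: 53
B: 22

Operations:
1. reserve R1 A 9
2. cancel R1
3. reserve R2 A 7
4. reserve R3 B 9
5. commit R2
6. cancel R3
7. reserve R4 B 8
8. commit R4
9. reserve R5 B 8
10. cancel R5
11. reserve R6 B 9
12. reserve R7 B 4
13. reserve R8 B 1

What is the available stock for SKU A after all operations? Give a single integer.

Step 1: reserve R1 A 9 -> on_hand[A=53 B=22] avail[A=44 B=22] open={R1}
Step 2: cancel R1 -> on_hand[A=53 B=22] avail[A=53 B=22] open={}
Step 3: reserve R2 A 7 -> on_hand[A=53 B=22] avail[A=46 B=22] open={R2}
Step 4: reserve R3 B 9 -> on_hand[A=53 B=22] avail[A=46 B=13] open={R2,R3}
Step 5: commit R2 -> on_hand[A=46 B=22] avail[A=46 B=13] open={R3}
Step 6: cancel R3 -> on_hand[A=46 B=22] avail[A=46 B=22] open={}
Step 7: reserve R4 B 8 -> on_hand[A=46 B=22] avail[A=46 B=14] open={R4}
Step 8: commit R4 -> on_hand[A=46 B=14] avail[A=46 B=14] open={}
Step 9: reserve R5 B 8 -> on_hand[A=46 B=14] avail[A=46 B=6] open={R5}
Step 10: cancel R5 -> on_hand[A=46 B=14] avail[A=46 B=14] open={}
Step 11: reserve R6 B 9 -> on_hand[A=46 B=14] avail[A=46 B=5] open={R6}
Step 12: reserve R7 B 4 -> on_hand[A=46 B=14] avail[A=46 B=1] open={R6,R7}
Step 13: reserve R8 B 1 -> on_hand[A=46 B=14] avail[A=46 B=0] open={R6,R7,R8}
Final available[A] = 46

Answer: 46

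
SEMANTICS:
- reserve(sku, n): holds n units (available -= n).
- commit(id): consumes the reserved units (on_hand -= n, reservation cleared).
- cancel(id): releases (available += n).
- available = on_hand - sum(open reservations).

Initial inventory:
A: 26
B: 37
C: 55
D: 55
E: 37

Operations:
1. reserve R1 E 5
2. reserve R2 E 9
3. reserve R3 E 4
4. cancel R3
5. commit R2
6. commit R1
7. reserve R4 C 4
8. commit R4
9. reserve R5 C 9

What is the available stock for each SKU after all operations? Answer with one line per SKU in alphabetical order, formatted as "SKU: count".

Answer: A: 26
B: 37
C: 42
D: 55
E: 23

Derivation:
Step 1: reserve R1 E 5 -> on_hand[A=26 B=37 C=55 D=55 E=37] avail[A=26 B=37 C=55 D=55 E=32] open={R1}
Step 2: reserve R2 E 9 -> on_hand[A=26 B=37 C=55 D=55 E=37] avail[A=26 B=37 C=55 D=55 E=23] open={R1,R2}
Step 3: reserve R3 E 4 -> on_hand[A=26 B=37 C=55 D=55 E=37] avail[A=26 B=37 C=55 D=55 E=19] open={R1,R2,R3}
Step 4: cancel R3 -> on_hand[A=26 B=37 C=55 D=55 E=37] avail[A=26 B=37 C=55 D=55 E=23] open={R1,R2}
Step 5: commit R2 -> on_hand[A=26 B=37 C=55 D=55 E=28] avail[A=26 B=37 C=55 D=55 E=23] open={R1}
Step 6: commit R1 -> on_hand[A=26 B=37 C=55 D=55 E=23] avail[A=26 B=37 C=55 D=55 E=23] open={}
Step 7: reserve R4 C 4 -> on_hand[A=26 B=37 C=55 D=55 E=23] avail[A=26 B=37 C=51 D=55 E=23] open={R4}
Step 8: commit R4 -> on_hand[A=26 B=37 C=51 D=55 E=23] avail[A=26 B=37 C=51 D=55 E=23] open={}
Step 9: reserve R5 C 9 -> on_hand[A=26 B=37 C=51 D=55 E=23] avail[A=26 B=37 C=42 D=55 E=23] open={R5}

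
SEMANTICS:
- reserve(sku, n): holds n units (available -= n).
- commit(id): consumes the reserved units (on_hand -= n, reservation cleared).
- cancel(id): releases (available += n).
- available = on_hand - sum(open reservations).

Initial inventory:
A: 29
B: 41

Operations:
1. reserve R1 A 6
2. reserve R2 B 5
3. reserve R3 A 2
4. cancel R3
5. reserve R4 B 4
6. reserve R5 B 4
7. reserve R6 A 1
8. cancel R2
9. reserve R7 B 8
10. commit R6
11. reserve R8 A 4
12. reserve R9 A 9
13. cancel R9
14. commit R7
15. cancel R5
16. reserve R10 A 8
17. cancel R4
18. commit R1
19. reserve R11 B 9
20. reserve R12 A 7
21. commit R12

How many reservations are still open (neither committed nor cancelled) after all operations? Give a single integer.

Answer: 3

Derivation:
Step 1: reserve R1 A 6 -> on_hand[A=29 B=41] avail[A=23 B=41] open={R1}
Step 2: reserve R2 B 5 -> on_hand[A=29 B=41] avail[A=23 B=36] open={R1,R2}
Step 3: reserve R3 A 2 -> on_hand[A=29 B=41] avail[A=21 B=36] open={R1,R2,R3}
Step 4: cancel R3 -> on_hand[A=29 B=41] avail[A=23 B=36] open={R1,R2}
Step 5: reserve R4 B 4 -> on_hand[A=29 B=41] avail[A=23 B=32] open={R1,R2,R4}
Step 6: reserve R5 B 4 -> on_hand[A=29 B=41] avail[A=23 B=28] open={R1,R2,R4,R5}
Step 7: reserve R6 A 1 -> on_hand[A=29 B=41] avail[A=22 B=28] open={R1,R2,R4,R5,R6}
Step 8: cancel R2 -> on_hand[A=29 B=41] avail[A=22 B=33] open={R1,R4,R5,R6}
Step 9: reserve R7 B 8 -> on_hand[A=29 B=41] avail[A=22 B=25] open={R1,R4,R5,R6,R7}
Step 10: commit R6 -> on_hand[A=28 B=41] avail[A=22 B=25] open={R1,R4,R5,R7}
Step 11: reserve R8 A 4 -> on_hand[A=28 B=41] avail[A=18 B=25] open={R1,R4,R5,R7,R8}
Step 12: reserve R9 A 9 -> on_hand[A=28 B=41] avail[A=9 B=25] open={R1,R4,R5,R7,R8,R9}
Step 13: cancel R9 -> on_hand[A=28 B=41] avail[A=18 B=25] open={R1,R4,R5,R7,R8}
Step 14: commit R7 -> on_hand[A=28 B=33] avail[A=18 B=25] open={R1,R4,R5,R8}
Step 15: cancel R5 -> on_hand[A=28 B=33] avail[A=18 B=29] open={R1,R4,R8}
Step 16: reserve R10 A 8 -> on_hand[A=28 B=33] avail[A=10 B=29] open={R1,R10,R4,R8}
Step 17: cancel R4 -> on_hand[A=28 B=33] avail[A=10 B=33] open={R1,R10,R8}
Step 18: commit R1 -> on_hand[A=22 B=33] avail[A=10 B=33] open={R10,R8}
Step 19: reserve R11 B 9 -> on_hand[A=22 B=33] avail[A=10 B=24] open={R10,R11,R8}
Step 20: reserve R12 A 7 -> on_hand[A=22 B=33] avail[A=3 B=24] open={R10,R11,R12,R8}
Step 21: commit R12 -> on_hand[A=15 B=33] avail[A=3 B=24] open={R10,R11,R8}
Open reservations: ['R10', 'R11', 'R8'] -> 3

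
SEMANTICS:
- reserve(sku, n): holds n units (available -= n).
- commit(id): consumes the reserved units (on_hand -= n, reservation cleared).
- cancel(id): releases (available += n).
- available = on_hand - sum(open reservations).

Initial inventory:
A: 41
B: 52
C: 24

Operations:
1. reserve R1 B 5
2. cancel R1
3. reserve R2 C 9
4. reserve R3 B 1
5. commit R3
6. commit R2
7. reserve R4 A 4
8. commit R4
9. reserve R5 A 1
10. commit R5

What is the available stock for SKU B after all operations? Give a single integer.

Answer: 51

Derivation:
Step 1: reserve R1 B 5 -> on_hand[A=41 B=52 C=24] avail[A=41 B=47 C=24] open={R1}
Step 2: cancel R1 -> on_hand[A=41 B=52 C=24] avail[A=41 B=52 C=24] open={}
Step 3: reserve R2 C 9 -> on_hand[A=41 B=52 C=24] avail[A=41 B=52 C=15] open={R2}
Step 4: reserve R3 B 1 -> on_hand[A=41 B=52 C=24] avail[A=41 B=51 C=15] open={R2,R3}
Step 5: commit R3 -> on_hand[A=41 B=51 C=24] avail[A=41 B=51 C=15] open={R2}
Step 6: commit R2 -> on_hand[A=41 B=51 C=15] avail[A=41 B=51 C=15] open={}
Step 7: reserve R4 A 4 -> on_hand[A=41 B=51 C=15] avail[A=37 B=51 C=15] open={R4}
Step 8: commit R4 -> on_hand[A=37 B=51 C=15] avail[A=37 B=51 C=15] open={}
Step 9: reserve R5 A 1 -> on_hand[A=37 B=51 C=15] avail[A=36 B=51 C=15] open={R5}
Step 10: commit R5 -> on_hand[A=36 B=51 C=15] avail[A=36 B=51 C=15] open={}
Final available[B] = 51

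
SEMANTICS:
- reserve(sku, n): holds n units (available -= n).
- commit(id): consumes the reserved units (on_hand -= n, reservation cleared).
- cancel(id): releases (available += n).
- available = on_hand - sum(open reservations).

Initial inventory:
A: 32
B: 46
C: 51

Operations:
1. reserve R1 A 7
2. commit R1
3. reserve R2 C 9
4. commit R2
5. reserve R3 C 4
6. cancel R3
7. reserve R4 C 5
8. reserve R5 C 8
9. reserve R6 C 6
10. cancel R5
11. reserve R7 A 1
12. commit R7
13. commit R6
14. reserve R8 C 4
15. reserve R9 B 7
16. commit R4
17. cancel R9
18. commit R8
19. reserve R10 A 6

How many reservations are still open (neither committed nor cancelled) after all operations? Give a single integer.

Answer: 1

Derivation:
Step 1: reserve R1 A 7 -> on_hand[A=32 B=46 C=51] avail[A=25 B=46 C=51] open={R1}
Step 2: commit R1 -> on_hand[A=25 B=46 C=51] avail[A=25 B=46 C=51] open={}
Step 3: reserve R2 C 9 -> on_hand[A=25 B=46 C=51] avail[A=25 B=46 C=42] open={R2}
Step 4: commit R2 -> on_hand[A=25 B=46 C=42] avail[A=25 B=46 C=42] open={}
Step 5: reserve R3 C 4 -> on_hand[A=25 B=46 C=42] avail[A=25 B=46 C=38] open={R3}
Step 6: cancel R3 -> on_hand[A=25 B=46 C=42] avail[A=25 B=46 C=42] open={}
Step 7: reserve R4 C 5 -> on_hand[A=25 B=46 C=42] avail[A=25 B=46 C=37] open={R4}
Step 8: reserve R5 C 8 -> on_hand[A=25 B=46 C=42] avail[A=25 B=46 C=29] open={R4,R5}
Step 9: reserve R6 C 6 -> on_hand[A=25 B=46 C=42] avail[A=25 B=46 C=23] open={R4,R5,R6}
Step 10: cancel R5 -> on_hand[A=25 B=46 C=42] avail[A=25 B=46 C=31] open={R4,R6}
Step 11: reserve R7 A 1 -> on_hand[A=25 B=46 C=42] avail[A=24 B=46 C=31] open={R4,R6,R7}
Step 12: commit R7 -> on_hand[A=24 B=46 C=42] avail[A=24 B=46 C=31] open={R4,R6}
Step 13: commit R6 -> on_hand[A=24 B=46 C=36] avail[A=24 B=46 C=31] open={R4}
Step 14: reserve R8 C 4 -> on_hand[A=24 B=46 C=36] avail[A=24 B=46 C=27] open={R4,R8}
Step 15: reserve R9 B 7 -> on_hand[A=24 B=46 C=36] avail[A=24 B=39 C=27] open={R4,R8,R9}
Step 16: commit R4 -> on_hand[A=24 B=46 C=31] avail[A=24 B=39 C=27] open={R8,R9}
Step 17: cancel R9 -> on_hand[A=24 B=46 C=31] avail[A=24 B=46 C=27] open={R8}
Step 18: commit R8 -> on_hand[A=24 B=46 C=27] avail[A=24 B=46 C=27] open={}
Step 19: reserve R10 A 6 -> on_hand[A=24 B=46 C=27] avail[A=18 B=46 C=27] open={R10}
Open reservations: ['R10'] -> 1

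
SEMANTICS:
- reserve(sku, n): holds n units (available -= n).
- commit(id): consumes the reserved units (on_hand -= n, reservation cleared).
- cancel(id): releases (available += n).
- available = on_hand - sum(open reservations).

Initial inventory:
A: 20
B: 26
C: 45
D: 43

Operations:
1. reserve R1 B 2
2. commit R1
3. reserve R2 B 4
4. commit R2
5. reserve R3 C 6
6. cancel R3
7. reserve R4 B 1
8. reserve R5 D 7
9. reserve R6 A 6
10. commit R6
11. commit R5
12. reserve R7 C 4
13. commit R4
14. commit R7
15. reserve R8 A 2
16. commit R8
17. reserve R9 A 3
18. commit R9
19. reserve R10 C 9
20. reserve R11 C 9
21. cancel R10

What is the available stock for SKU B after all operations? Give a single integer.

Step 1: reserve R1 B 2 -> on_hand[A=20 B=26 C=45 D=43] avail[A=20 B=24 C=45 D=43] open={R1}
Step 2: commit R1 -> on_hand[A=20 B=24 C=45 D=43] avail[A=20 B=24 C=45 D=43] open={}
Step 3: reserve R2 B 4 -> on_hand[A=20 B=24 C=45 D=43] avail[A=20 B=20 C=45 D=43] open={R2}
Step 4: commit R2 -> on_hand[A=20 B=20 C=45 D=43] avail[A=20 B=20 C=45 D=43] open={}
Step 5: reserve R3 C 6 -> on_hand[A=20 B=20 C=45 D=43] avail[A=20 B=20 C=39 D=43] open={R3}
Step 6: cancel R3 -> on_hand[A=20 B=20 C=45 D=43] avail[A=20 B=20 C=45 D=43] open={}
Step 7: reserve R4 B 1 -> on_hand[A=20 B=20 C=45 D=43] avail[A=20 B=19 C=45 D=43] open={R4}
Step 8: reserve R5 D 7 -> on_hand[A=20 B=20 C=45 D=43] avail[A=20 B=19 C=45 D=36] open={R4,R5}
Step 9: reserve R6 A 6 -> on_hand[A=20 B=20 C=45 D=43] avail[A=14 B=19 C=45 D=36] open={R4,R5,R6}
Step 10: commit R6 -> on_hand[A=14 B=20 C=45 D=43] avail[A=14 B=19 C=45 D=36] open={R4,R5}
Step 11: commit R5 -> on_hand[A=14 B=20 C=45 D=36] avail[A=14 B=19 C=45 D=36] open={R4}
Step 12: reserve R7 C 4 -> on_hand[A=14 B=20 C=45 D=36] avail[A=14 B=19 C=41 D=36] open={R4,R7}
Step 13: commit R4 -> on_hand[A=14 B=19 C=45 D=36] avail[A=14 B=19 C=41 D=36] open={R7}
Step 14: commit R7 -> on_hand[A=14 B=19 C=41 D=36] avail[A=14 B=19 C=41 D=36] open={}
Step 15: reserve R8 A 2 -> on_hand[A=14 B=19 C=41 D=36] avail[A=12 B=19 C=41 D=36] open={R8}
Step 16: commit R8 -> on_hand[A=12 B=19 C=41 D=36] avail[A=12 B=19 C=41 D=36] open={}
Step 17: reserve R9 A 3 -> on_hand[A=12 B=19 C=41 D=36] avail[A=9 B=19 C=41 D=36] open={R9}
Step 18: commit R9 -> on_hand[A=9 B=19 C=41 D=36] avail[A=9 B=19 C=41 D=36] open={}
Step 19: reserve R10 C 9 -> on_hand[A=9 B=19 C=41 D=36] avail[A=9 B=19 C=32 D=36] open={R10}
Step 20: reserve R11 C 9 -> on_hand[A=9 B=19 C=41 D=36] avail[A=9 B=19 C=23 D=36] open={R10,R11}
Step 21: cancel R10 -> on_hand[A=9 B=19 C=41 D=36] avail[A=9 B=19 C=32 D=36] open={R11}
Final available[B] = 19

Answer: 19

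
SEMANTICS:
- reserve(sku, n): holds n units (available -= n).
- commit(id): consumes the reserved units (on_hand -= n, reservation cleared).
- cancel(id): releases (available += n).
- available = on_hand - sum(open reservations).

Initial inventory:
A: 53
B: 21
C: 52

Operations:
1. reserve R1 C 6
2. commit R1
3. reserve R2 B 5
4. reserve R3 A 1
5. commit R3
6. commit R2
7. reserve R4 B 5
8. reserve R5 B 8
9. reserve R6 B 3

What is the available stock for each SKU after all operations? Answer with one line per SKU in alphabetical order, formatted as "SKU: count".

Step 1: reserve R1 C 6 -> on_hand[A=53 B=21 C=52] avail[A=53 B=21 C=46] open={R1}
Step 2: commit R1 -> on_hand[A=53 B=21 C=46] avail[A=53 B=21 C=46] open={}
Step 3: reserve R2 B 5 -> on_hand[A=53 B=21 C=46] avail[A=53 B=16 C=46] open={R2}
Step 4: reserve R3 A 1 -> on_hand[A=53 B=21 C=46] avail[A=52 B=16 C=46] open={R2,R3}
Step 5: commit R3 -> on_hand[A=52 B=21 C=46] avail[A=52 B=16 C=46] open={R2}
Step 6: commit R2 -> on_hand[A=52 B=16 C=46] avail[A=52 B=16 C=46] open={}
Step 7: reserve R4 B 5 -> on_hand[A=52 B=16 C=46] avail[A=52 B=11 C=46] open={R4}
Step 8: reserve R5 B 8 -> on_hand[A=52 B=16 C=46] avail[A=52 B=3 C=46] open={R4,R5}
Step 9: reserve R6 B 3 -> on_hand[A=52 B=16 C=46] avail[A=52 B=0 C=46] open={R4,R5,R6}

Answer: A: 52
B: 0
C: 46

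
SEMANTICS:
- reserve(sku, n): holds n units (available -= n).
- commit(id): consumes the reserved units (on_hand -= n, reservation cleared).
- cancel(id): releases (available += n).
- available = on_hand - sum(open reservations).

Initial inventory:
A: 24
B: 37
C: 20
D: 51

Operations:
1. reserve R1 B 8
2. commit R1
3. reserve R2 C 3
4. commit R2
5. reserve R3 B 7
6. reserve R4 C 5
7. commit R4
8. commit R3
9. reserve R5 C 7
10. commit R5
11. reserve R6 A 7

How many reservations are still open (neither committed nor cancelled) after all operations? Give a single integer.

Answer: 1

Derivation:
Step 1: reserve R1 B 8 -> on_hand[A=24 B=37 C=20 D=51] avail[A=24 B=29 C=20 D=51] open={R1}
Step 2: commit R1 -> on_hand[A=24 B=29 C=20 D=51] avail[A=24 B=29 C=20 D=51] open={}
Step 3: reserve R2 C 3 -> on_hand[A=24 B=29 C=20 D=51] avail[A=24 B=29 C=17 D=51] open={R2}
Step 4: commit R2 -> on_hand[A=24 B=29 C=17 D=51] avail[A=24 B=29 C=17 D=51] open={}
Step 5: reserve R3 B 7 -> on_hand[A=24 B=29 C=17 D=51] avail[A=24 B=22 C=17 D=51] open={R3}
Step 6: reserve R4 C 5 -> on_hand[A=24 B=29 C=17 D=51] avail[A=24 B=22 C=12 D=51] open={R3,R4}
Step 7: commit R4 -> on_hand[A=24 B=29 C=12 D=51] avail[A=24 B=22 C=12 D=51] open={R3}
Step 8: commit R3 -> on_hand[A=24 B=22 C=12 D=51] avail[A=24 B=22 C=12 D=51] open={}
Step 9: reserve R5 C 7 -> on_hand[A=24 B=22 C=12 D=51] avail[A=24 B=22 C=5 D=51] open={R5}
Step 10: commit R5 -> on_hand[A=24 B=22 C=5 D=51] avail[A=24 B=22 C=5 D=51] open={}
Step 11: reserve R6 A 7 -> on_hand[A=24 B=22 C=5 D=51] avail[A=17 B=22 C=5 D=51] open={R6}
Open reservations: ['R6'] -> 1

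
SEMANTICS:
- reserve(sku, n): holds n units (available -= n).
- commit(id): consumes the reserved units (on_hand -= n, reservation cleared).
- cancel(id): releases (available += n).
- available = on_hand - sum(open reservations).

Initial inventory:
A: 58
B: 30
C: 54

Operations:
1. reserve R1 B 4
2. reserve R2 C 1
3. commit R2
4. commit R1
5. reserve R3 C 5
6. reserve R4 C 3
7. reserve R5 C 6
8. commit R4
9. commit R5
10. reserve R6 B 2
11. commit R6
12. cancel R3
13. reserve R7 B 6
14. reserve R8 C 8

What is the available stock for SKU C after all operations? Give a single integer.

Step 1: reserve R1 B 4 -> on_hand[A=58 B=30 C=54] avail[A=58 B=26 C=54] open={R1}
Step 2: reserve R2 C 1 -> on_hand[A=58 B=30 C=54] avail[A=58 B=26 C=53] open={R1,R2}
Step 3: commit R2 -> on_hand[A=58 B=30 C=53] avail[A=58 B=26 C=53] open={R1}
Step 4: commit R1 -> on_hand[A=58 B=26 C=53] avail[A=58 B=26 C=53] open={}
Step 5: reserve R3 C 5 -> on_hand[A=58 B=26 C=53] avail[A=58 B=26 C=48] open={R3}
Step 6: reserve R4 C 3 -> on_hand[A=58 B=26 C=53] avail[A=58 B=26 C=45] open={R3,R4}
Step 7: reserve R5 C 6 -> on_hand[A=58 B=26 C=53] avail[A=58 B=26 C=39] open={R3,R4,R5}
Step 8: commit R4 -> on_hand[A=58 B=26 C=50] avail[A=58 B=26 C=39] open={R3,R5}
Step 9: commit R5 -> on_hand[A=58 B=26 C=44] avail[A=58 B=26 C=39] open={R3}
Step 10: reserve R6 B 2 -> on_hand[A=58 B=26 C=44] avail[A=58 B=24 C=39] open={R3,R6}
Step 11: commit R6 -> on_hand[A=58 B=24 C=44] avail[A=58 B=24 C=39] open={R3}
Step 12: cancel R3 -> on_hand[A=58 B=24 C=44] avail[A=58 B=24 C=44] open={}
Step 13: reserve R7 B 6 -> on_hand[A=58 B=24 C=44] avail[A=58 B=18 C=44] open={R7}
Step 14: reserve R8 C 8 -> on_hand[A=58 B=24 C=44] avail[A=58 B=18 C=36] open={R7,R8}
Final available[C] = 36

Answer: 36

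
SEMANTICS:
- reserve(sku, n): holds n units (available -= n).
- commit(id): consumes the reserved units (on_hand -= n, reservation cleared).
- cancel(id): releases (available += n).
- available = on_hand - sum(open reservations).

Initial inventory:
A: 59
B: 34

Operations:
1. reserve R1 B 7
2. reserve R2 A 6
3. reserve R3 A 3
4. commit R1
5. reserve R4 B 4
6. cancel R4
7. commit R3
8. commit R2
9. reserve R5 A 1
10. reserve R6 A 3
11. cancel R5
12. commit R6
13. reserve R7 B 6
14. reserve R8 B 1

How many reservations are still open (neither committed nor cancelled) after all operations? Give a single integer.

Answer: 2

Derivation:
Step 1: reserve R1 B 7 -> on_hand[A=59 B=34] avail[A=59 B=27] open={R1}
Step 2: reserve R2 A 6 -> on_hand[A=59 B=34] avail[A=53 B=27] open={R1,R2}
Step 3: reserve R3 A 3 -> on_hand[A=59 B=34] avail[A=50 B=27] open={R1,R2,R3}
Step 4: commit R1 -> on_hand[A=59 B=27] avail[A=50 B=27] open={R2,R3}
Step 5: reserve R4 B 4 -> on_hand[A=59 B=27] avail[A=50 B=23] open={R2,R3,R4}
Step 6: cancel R4 -> on_hand[A=59 B=27] avail[A=50 B=27] open={R2,R3}
Step 7: commit R3 -> on_hand[A=56 B=27] avail[A=50 B=27] open={R2}
Step 8: commit R2 -> on_hand[A=50 B=27] avail[A=50 B=27] open={}
Step 9: reserve R5 A 1 -> on_hand[A=50 B=27] avail[A=49 B=27] open={R5}
Step 10: reserve R6 A 3 -> on_hand[A=50 B=27] avail[A=46 B=27] open={R5,R6}
Step 11: cancel R5 -> on_hand[A=50 B=27] avail[A=47 B=27] open={R6}
Step 12: commit R6 -> on_hand[A=47 B=27] avail[A=47 B=27] open={}
Step 13: reserve R7 B 6 -> on_hand[A=47 B=27] avail[A=47 B=21] open={R7}
Step 14: reserve R8 B 1 -> on_hand[A=47 B=27] avail[A=47 B=20] open={R7,R8}
Open reservations: ['R7', 'R8'] -> 2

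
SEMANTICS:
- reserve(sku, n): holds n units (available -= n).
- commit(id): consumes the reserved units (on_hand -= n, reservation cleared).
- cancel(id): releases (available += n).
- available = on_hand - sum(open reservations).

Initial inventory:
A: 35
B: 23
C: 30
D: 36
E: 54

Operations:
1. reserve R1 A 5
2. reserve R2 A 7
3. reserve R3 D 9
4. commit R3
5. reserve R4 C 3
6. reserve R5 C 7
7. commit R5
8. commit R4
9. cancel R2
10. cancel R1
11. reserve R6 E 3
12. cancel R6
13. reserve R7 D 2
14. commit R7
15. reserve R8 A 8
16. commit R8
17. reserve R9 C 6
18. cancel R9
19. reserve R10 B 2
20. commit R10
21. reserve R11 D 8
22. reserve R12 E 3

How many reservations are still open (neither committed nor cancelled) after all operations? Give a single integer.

Answer: 2

Derivation:
Step 1: reserve R1 A 5 -> on_hand[A=35 B=23 C=30 D=36 E=54] avail[A=30 B=23 C=30 D=36 E=54] open={R1}
Step 2: reserve R2 A 7 -> on_hand[A=35 B=23 C=30 D=36 E=54] avail[A=23 B=23 C=30 D=36 E=54] open={R1,R2}
Step 3: reserve R3 D 9 -> on_hand[A=35 B=23 C=30 D=36 E=54] avail[A=23 B=23 C=30 D=27 E=54] open={R1,R2,R3}
Step 4: commit R3 -> on_hand[A=35 B=23 C=30 D=27 E=54] avail[A=23 B=23 C=30 D=27 E=54] open={R1,R2}
Step 5: reserve R4 C 3 -> on_hand[A=35 B=23 C=30 D=27 E=54] avail[A=23 B=23 C=27 D=27 E=54] open={R1,R2,R4}
Step 6: reserve R5 C 7 -> on_hand[A=35 B=23 C=30 D=27 E=54] avail[A=23 B=23 C=20 D=27 E=54] open={R1,R2,R4,R5}
Step 7: commit R5 -> on_hand[A=35 B=23 C=23 D=27 E=54] avail[A=23 B=23 C=20 D=27 E=54] open={R1,R2,R4}
Step 8: commit R4 -> on_hand[A=35 B=23 C=20 D=27 E=54] avail[A=23 B=23 C=20 D=27 E=54] open={R1,R2}
Step 9: cancel R2 -> on_hand[A=35 B=23 C=20 D=27 E=54] avail[A=30 B=23 C=20 D=27 E=54] open={R1}
Step 10: cancel R1 -> on_hand[A=35 B=23 C=20 D=27 E=54] avail[A=35 B=23 C=20 D=27 E=54] open={}
Step 11: reserve R6 E 3 -> on_hand[A=35 B=23 C=20 D=27 E=54] avail[A=35 B=23 C=20 D=27 E=51] open={R6}
Step 12: cancel R6 -> on_hand[A=35 B=23 C=20 D=27 E=54] avail[A=35 B=23 C=20 D=27 E=54] open={}
Step 13: reserve R7 D 2 -> on_hand[A=35 B=23 C=20 D=27 E=54] avail[A=35 B=23 C=20 D=25 E=54] open={R7}
Step 14: commit R7 -> on_hand[A=35 B=23 C=20 D=25 E=54] avail[A=35 B=23 C=20 D=25 E=54] open={}
Step 15: reserve R8 A 8 -> on_hand[A=35 B=23 C=20 D=25 E=54] avail[A=27 B=23 C=20 D=25 E=54] open={R8}
Step 16: commit R8 -> on_hand[A=27 B=23 C=20 D=25 E=54] avail[A=27 B=23 C=20 D=25 E=54] open={}
Step 17: reserve R9 C 6 -> on_hand[A=27 B=23 C=20 D=25 E=54] avail[A=27 B=23 C=14 D=25 E=54] open={R9}
Step 18: cancel R9 -> on_hand[A=27 B=23 C=20 D=25 E=54] avail[A=27 B=23 C=20 D=25 E=54] open={}
Step 19: reserve R10 B 2 -> on_hand[A=27 B=23 C=20 D=25 E=54] avail[A=27 B=21 C=20 D=25 E=54] open={R10}
Step 20: commit R10 -> on_hand[A=27 B=21 C=20 D=25 E=54] avail[A=27 B=21 C=20 D=25 E=54] open={}
Step 21: reserve R11 D 8 -> on_hand[A=27 B=21 C=20 D=25 E=54] avail[A=27 B=21 C=20 D=17 E=54] open={R11}
Step 22: reserve R12 E 3 -> on_hand[A=27 B=21 C=20 D=25 E=54] avail[A=27 B=21 C=20 D=17 E=51] open={R11,R12}
Open reservations: ['R11', 'R12'] -> 2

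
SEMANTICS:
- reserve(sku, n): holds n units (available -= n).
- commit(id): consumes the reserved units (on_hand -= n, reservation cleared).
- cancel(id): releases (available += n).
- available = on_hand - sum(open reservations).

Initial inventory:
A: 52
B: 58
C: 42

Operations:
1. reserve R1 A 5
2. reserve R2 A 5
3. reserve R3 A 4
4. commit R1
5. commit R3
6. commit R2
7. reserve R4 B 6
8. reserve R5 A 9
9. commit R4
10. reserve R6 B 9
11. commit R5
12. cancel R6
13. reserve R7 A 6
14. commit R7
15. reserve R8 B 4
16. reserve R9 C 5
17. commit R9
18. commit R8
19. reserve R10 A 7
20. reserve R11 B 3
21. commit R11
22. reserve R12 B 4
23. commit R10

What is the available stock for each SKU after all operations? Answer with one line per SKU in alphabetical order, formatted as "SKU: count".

Answer: A: 16
B: 41
C: 37

Derivation:
Step 1: reserve R1 A 5 -> on_hand[A=52 B=58 C=42] avail[A=47 B=58 C=42] open={R1}
Step 2: reserve R2 A 5 -> on_hand[A=52 B=58 C=42] avail[A=42 B=58 C=42] open={R1,R2}
Step 3: reserve R3 A 4 -> on_hand[A=52 B=58 C=42] avail[A=38 B=58 C=42] open={R1,R2,R3}
Step 4: commit R1 -> on_hand[A=47 B=58 C=42] avail[A=38 B=58 C=42] open={R2,R3}
Step 5: commit R3 -> on_hand[A=43 B=58 C=42] avail[A=38 B=58 C=42] open={R2}
Step 6: commit R2 -> on_hand[A=38 B=58 C=42] avail[A=38 B=58 C=42] open={}
Step 7: reserve R4 B 6 -> on_hand[A=38 B=58 C=42] avail[A=38 B=52 C=42] open={R4}
Step 8: reserve R5 A 9 -> on_hand[A=38 B=58 C=42] avail[A=29 B=52 C=42] open={R4,R5}
Step 9: commit R4 -> on_hand[A=38 B=52 C=42] avail[A=29 B=52 C=42] open={R5}
Step 10: reserve R6 B 9 -> on_hand[A=38 B=52 C=42] avail[A=29 B=43 C=42] open={R5,R6}
Step 11: commit R5 -> on_hand[A=29 B=52 C=42] avail[A=29 B=43 C=42] open={R6}
Step 12: cancel R6 -> on_hand[A=29 B=52 C=42] avail[A=29 B=52 C=42] open={}
Step 13: reserve R7 A 6 -> on_hand[A=29 B=52 C=42] avail[A=23 B=52 C=42] open={R7}
Step 14: commit R7 -> on_hand[A=23 B=52 C=42] avail[A=23 B=52 C=42] open={}
Step 15: reserve R8 B 4 -> on_hand[A=23 B=52 C=42] avail[A=23 B=48 C=42] open={R8}
Step 16: reserve R9 C 5 -> on_hand[A=23 B=52 C=42] avail[A=23 B=48 C=37] open={R8,R9}
Step 17: commit R9 -> on_hand[A=23 B=52 C=37] avail[A=23 B=48 C=37] open={R8}
Step 18: commit R8 -> on_hand[A=23 B=48 C=37] avail[A=23 B=48 C=37] open={}
Step 19: reserve R10 A 7 -> on_hand[A=23 B=48 C=37] avail[A=16 B=48 C=37] open={R10}
Step 20: reserve R11 B 3 -> on_hand[A=23 B=48 C=37] avail[A=16 B=45 C=37] open={R10,R11}
Step 21: commit R11 -> on_hand[A=23 B=45 C=37] avail[A=16 B=45 C=37] open={R10}
Step 22: reserve R12 B 4 -> on_hand[A=23 B=45 C=37] avail[A=16 B=41 C=37] open={R10,R12}
Step 23: commit R10 -> on_hand[A=16 B=45 C=37] avail[A=16 B=41 C=37] open={R12}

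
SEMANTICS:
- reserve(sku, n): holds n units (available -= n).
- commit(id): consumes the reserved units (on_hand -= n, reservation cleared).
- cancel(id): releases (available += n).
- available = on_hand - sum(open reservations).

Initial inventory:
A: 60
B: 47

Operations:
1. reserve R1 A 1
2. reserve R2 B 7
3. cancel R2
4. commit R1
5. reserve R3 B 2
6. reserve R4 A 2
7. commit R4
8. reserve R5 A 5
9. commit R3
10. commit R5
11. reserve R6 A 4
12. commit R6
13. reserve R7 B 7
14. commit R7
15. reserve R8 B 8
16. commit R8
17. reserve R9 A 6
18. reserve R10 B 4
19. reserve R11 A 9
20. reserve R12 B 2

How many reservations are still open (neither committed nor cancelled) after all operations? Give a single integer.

Step 1: reserve R1 A 1 -> on_hand[A=60 B=47] avail[A=59 B=47] open={R1}
Step 2: reserve R2 B 7 -> on_hand[A=60 B=47] avail[A=59 B=40] open={R1,R2}
Step 3: cancel R2 -> on_hand[A=60 B=47] avail[A=59 B=47] open={R1}
Step 4: commit R1 -> on_hand[A=59 B=47] avail[A=59 B=47] open={}
Step 5: reserve R3 B 2 -> on_hand[A=59 B=47] avail[A=59 B=45] open={R3}
Step 6: reserve R4 A 2 -> on_hand[A=59 B=47] avail[A=57 B=45] open={R3,R4}
Step 7: commit R4 -> on_hand[A=57 B=47] avail[A=57 B=45] open={R3}
Step 8: reserve R5 A 5 -> on_hand[A=57 B=47] avail[A=52 B=45] open={R3,R5}
Step 9: commit R3 -> on_hand[A=57 B=45] avail[A=52 B=45] open={R5}
Step 10: commit R5 -> on_hand[A=52 B=45] avail[A=52 B=45] open={}
Step 11: reserve R6 A 4 -> on_hand[A=52 B=45] avail[A=48 B=45] open={R6}
Step 12: commit R6 -> on_hand[A=48 B=45] avail[A=48 B=45] open={}
Step 13: reserve R7 B 7 -> on_hand[A=48 B=45] avail[A=48 B=38] open={R7}
Step 14: commit R7 -> on_hand[A=48 B=38] avail[A=48 B=38] open={}
Step 15: reserve R8 B 8 -> on_hand[A=48 B=38] avail[A=48 B=30] open={R8}
Step 16: commit R8 -> on_hand[A=48 B=30] avail[A=48 B=30] open={}
Step 17: reserve R9 A 6 -> on_hand[A=48 B=30] avail[A=42 B=30] open={R9}
Step 18: reserve R10 B 4 -> on_hand[A=48 B=30] avail[A=42 B=26] open={R10,R9}
Step 19: reserve R11 A 9 -> on_hand[A=48 B=30] avail[A=33 B=26] open={R10,R11,R9}
Step 20: reserve R12 B 2 -> on_hand[A=48 B=30] avail[A=33 B=24] open={R10,R11,R12,R9}
Open reservations: ['R10', 'R11', 'R12', 'R9'] -> 4

Answer: 4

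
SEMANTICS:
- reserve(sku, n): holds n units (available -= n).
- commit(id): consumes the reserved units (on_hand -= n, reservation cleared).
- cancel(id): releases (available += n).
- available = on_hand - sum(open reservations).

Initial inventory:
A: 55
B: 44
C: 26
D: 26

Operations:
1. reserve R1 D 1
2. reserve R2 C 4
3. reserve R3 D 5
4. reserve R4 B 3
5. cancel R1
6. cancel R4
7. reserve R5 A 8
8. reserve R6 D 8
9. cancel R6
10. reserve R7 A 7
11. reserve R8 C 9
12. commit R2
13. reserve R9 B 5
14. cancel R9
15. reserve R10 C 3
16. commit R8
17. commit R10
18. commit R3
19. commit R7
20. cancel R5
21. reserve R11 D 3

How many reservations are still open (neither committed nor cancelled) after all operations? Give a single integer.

Answer: 1

Derivation:
Step 1: reserve R1 D 1 -> on_hand[A=55 B=44 C=26 D=26] avail[A=55 B=44 C=26 D=25] open={R1}
Step 2: reserve R2 C 4 -> on_hand[A=55 B=44 C=26 D=26] avail[A=55 B=44 C=22 D=25] open={R1,R2}
Step 3: reserve R3 D 5 -> on_hand[A=55 B=44 C=26 D=26] avail[A=55 B=44 C=22 D=20] open={R1,R2,R3}
Step 4: reserve R4 B 3 -> on_hand[A=55 B=44 C=26 D=26] avail[A=55 B=41 C=22 D=20] open={R1,R2,R3,R4}
Step 5: cancel R1 -> on_hand[A=55 B=44 C=26 D=26] avail[A=55 B=41 C=22 D=21] open={R2,R3,R4}
Step 6: cancel R4 -> on_hand[A=55 B=44 C=26 D=26] avail[A=55 B=44 C=22 D=21] open={R2,R3}
Step 7: reserve R5 A 8 -> on_hand[A=55 B=44 C=26 D=26] avail[A=47 B=44 C=22 D=21] open={R2,R3,R5}
Step 8: reserve R6 D 8 -> on_hand[A=55 B=44 C=26 D=26] avail[A=47 B=44 C=22 D=13] open={R2,R3,R5,R6}
Step 9: cancel R6 -> on_hand[A=55 B=44 C=26 D=26] avail[A=47 B=44 C=22 D=21] open={R2,R3,R5}
Step 10: reserve R7 A 7 -> on_hand[A=55 B=44 C=26 D=26] avail[A=40 B=44 C=22 D=21] open={R2,R3,R5,R7}
Step 11: reserve R8 C 9 -> on_hand[A=55 B=44 C=26 D=26] avail[A=40 B=44 C=13 D=21] open={R2,R3,R5,R7,R8}
Step 12: commit R2 -> on_hand[A=55 B=44 C=22 D=26] avail[A=40 B=44 C=13 D=21] open={R3,R5,R7,R8}
Step 13: reserve R9 B 5 -> on_hand[A=55 B=44 C=22 D=26] avail[A=40 B=39 C=13 D=21] open={R3,R5,R7,R8,R9}
Step 14: cancel R9 -> on_hand[A=55 B=44 C=22 D=26] avail[A=40 B=44 C=13 D=21] open={R3,R5,R7,R8}
Step 15: reserve R10 C 3 -> on_hand[A=55 B=44 C=22 D=26] avail[A=40 B=44 C=10 D=21] open={R10,R3,R5,R7,R8}
Step 16: commit R8 -> on_hand[A=55 B=44 C=13 D=26] avail[A=40 B=44 C=10 D=21] open={R10,R3,R5,R7}
Step 17: commit R10 -> on_hand[A=55 B=44 C=10 D=26] avail[A=40 B=44 C=10 D=21] open={R3,R5,R7}
Step 18: commit R3 -> on_hand[A=55 B=44 C=10 D=21] avail[A=40 B=44 C=10 D=21] open={R5,R7}
Step 19: commit R7 -> on_hand[A=48 B=44 C=10 D=21] avail[A=40 B=44 C=10 D=21] open={R5}
Step 20: cancel R5 -> on_hand[A=48 B=44 C=10 D=21] avail[A=48 B=44 C=10 D=21] open={}
Step 21: reserve R11 D 3 -> on_hand[A=48 B=44 C=10 D=21] avail[A=48 B=44 C=10 D=18] open={R11}
Open reservations: ['R11'] -> 1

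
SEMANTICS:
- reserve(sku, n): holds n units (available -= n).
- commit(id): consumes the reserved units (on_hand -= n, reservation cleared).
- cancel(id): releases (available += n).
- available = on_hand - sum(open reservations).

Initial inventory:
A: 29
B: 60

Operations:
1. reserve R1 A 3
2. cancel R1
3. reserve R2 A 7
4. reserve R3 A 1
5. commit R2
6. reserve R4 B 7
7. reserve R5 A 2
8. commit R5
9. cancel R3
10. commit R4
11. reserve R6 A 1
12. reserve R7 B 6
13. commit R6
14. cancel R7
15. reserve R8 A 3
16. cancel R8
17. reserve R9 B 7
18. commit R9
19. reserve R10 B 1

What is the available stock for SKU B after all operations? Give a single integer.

Step 1: reserve R1 A 3 -> on_hand[A=29 B=60] avail[A=26 B=60] open={R1}
Step 2: cancel R1 -> on_hand[A=29 B=60] avail[A=29 B=60] open={}
Step 3: reserve R2 A 7 -> on_hand[A=29 B=60] avail[A=22 B=60] open={R2}
Step 4: reserve R3 A 1 -> on_hand[A=29 B=60] avail[A=21 B=60] open={R2,R3}
Step 5: commit R2 -> on_hand[A=22 B=60] avail[A=21 B=60] open={R3}
Step 6: reserve R4 B 7 -> on_hand[A=22 B=60] avail[A=21 B=53] open={R3,R4}
Step 7: reserve R5 A 2 -> on_hand[A=22 B=60] avail[A=19 B=53] open={R3,R4,R5}
Step 8: commit R5 -> on_hand[A=20 B=60] avail[A=19 B=53] open={R3,R4}
Step 9: cancel R3 -> on_hand[A=20 B=60] avail[A=20 B=53] open={R4}
Step 10: commit R4 -> on_hand[A=20 B=53] avail[A=20 B=53] open={}
Step 11: reserve R6 A 1 -> on_hand[A=20 B=53] avail[A=19 B=53] open={R6}
Step 12: reserve R7 B 6 -> on_hand[A=20 B=53] avail[A=19 B=47] open={R6,R7}
Step 13: commit R6 -> on_hand[A=19 B=53] avail[A=19 B=47] open={R7}
Step 14: cancel R7 -> on_hand[A=19 B=53] avail[A=19 B=53] open={}
Step 15: reserve R8 A 3 -> on_hand[A=19 B=53] avail[A=16 B=53] open={R8}
Step 16: cancel R8 -> on_hand[A=19 B=53] avail[A=19 B=53] open={}
Step 17: reserve R9 B 7 -> on_hand[A=19 B=53] avail[A=19 B=46] open={R9}
Step 18: commit R9 -> on_hand[A=19 B=46] avail[A=19 B=46] open={}
Step 19: reserve R10 B 1 -> on_hand[A=19 B=46] avail[A=19 B=45] open={R10}
Final available[B] = 45

Answer: 45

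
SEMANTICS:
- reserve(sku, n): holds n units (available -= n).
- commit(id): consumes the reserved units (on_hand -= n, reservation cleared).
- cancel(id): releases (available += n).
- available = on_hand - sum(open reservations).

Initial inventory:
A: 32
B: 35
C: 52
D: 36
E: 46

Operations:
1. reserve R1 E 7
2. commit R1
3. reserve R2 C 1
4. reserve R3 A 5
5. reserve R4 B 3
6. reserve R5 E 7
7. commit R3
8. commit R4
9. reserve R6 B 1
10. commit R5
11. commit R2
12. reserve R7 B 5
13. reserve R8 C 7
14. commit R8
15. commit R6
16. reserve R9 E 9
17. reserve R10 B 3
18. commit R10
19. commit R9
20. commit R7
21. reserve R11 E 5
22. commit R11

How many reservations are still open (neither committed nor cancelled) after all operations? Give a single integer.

Step 1: reserve R1 E 7 -> on_hand[A=32 B=35 C=52 D=36 E=46] avail[A=32 B=35 C=52 D=36 E=39] open={R1}
Step 2: commit R1 -> on_hand[A=32 B=35 C=52 D=36 E=39] avail[A=32 B=35 C=52 D=36 E=39] open={}
Step 3: reserve R2 C 1 -> on_hand[A=32 B=35 C=52 D=36 E=39] avail[A=32 B=35 C=51 D=36 E=39] open={R2}
Step 4: reserve R3 A 5 -> on_hand[A=32 B=35 C=52 D=36 E=39] avail[A=27 B=35 C=51 D=36 E=39] open={R2,R3}
Step 5: reserve R4 B 3 -> on_hand[A=32 B=35 C=52 D=36 E=39] avail[A=27 B=32 C=51 D=36 E=39] open={R2,R3,R4}
Step 6: reserve R5 E 7 -> on_hand[A=32 B=35 C=52 D=36 E=39] avail[A=27 B=32 C=51 D=36 E=32] open={R2,R3,R4,R5}
Step 7: commit R3 -> on_hand[A=27 B=35 C=52 D=36 E=39] avail[A=27 B=32 C=51 D=36 E=32] open={R2,R4,R5}
Step 8: commit R4 -> on_hand[A=27 B=32 C=52 D=36 E=39] avail[A=27 B=32 C=51 D=36 E=32] open={R2,R5}
Step 9: reserve R6 B 1 -> on_hand[A=27 B=32 C=52 D=36 E=39] avail[A=27 B=31 C=51 D=36 E=32] open={R2,R5,R6}
Step 10: commit R5 -> on_hand[A=27 B=32 C=52 D=36 E=32] avail[A=27 B=31 C=51 D=36 E=32] open={R2,R6}
Step 11: commit R2 -> on_hand[A=27 B=32 C=51 D=36 E=32] avail[A=27 B=31 C=51 D=36 E=32] open={R6}
Step 12: reserve R7 B 5 -> on_hand[A=27 B=32 C=51 D=36 E=32] avail[A=27 B=26 C=51 D=36 E=32] open={R6,R7}
Step 13: reserve R8 C 7 -> on_hand[A=27 B=32 C=51 D=36 E=32] avail[A=27 B=26 C=44 D=36 E=32] open={R6,R7,R8}
Step 14: commit R8 -> on_hand[A=27 B=32 C=44 D=36 E=32] avail[A=27 B=26 C=44 D=36 E=32] open={R6,R7}
Step 15: commit R6 -> on_hand[A=27 B=31 C=44 D=36 E=32] avail[A=27 B=26 C=44 D=36 E=32] open={R7}
Step 16: reserve R9 E 9 -> on_hand[A=27 B=31 C=44 D=36 E=32] avail[A=27 B=26 C=44 D=36 E=23] open={R7,R9}
Step 17: reserve R10 B 3 -> on_hand[A=27 B=31 C=44 D=36 E=32] avail[A=27 B=23 C=44 D=36 E=23] open={R10,R7,R9}
Step 18: commit R10 -> on_hand[A=27 B=28 C=44 D=36 E=32] avail[A=27 B=23 C=44 D=36 E=23] open={R7,R9}
Step 19: commit R9 -> on_hand[A=27 B=28 C=44 D=36 E=23] avail[A=27 B=23 C=44 D=36 E=23] open={R7}
Step 20: commit R7 -> on_hand[A=27 B=23 C=44 D=36 E=23] avail[A=27 B=23 C=44 D=36 E=23] open={}
Step 21: reserve R11 E 5 -> on_hand[A=27 B=23 C=44 D=36 E=23] avail[A=27 B=23 C=44 D=36 E=18] open={R11}
Step 22: commit R11 -> on_hand[A=27 B=23 C=44 D=36 E=18] avail[A=27 B=23 C=44 D=36 E=18] open={}
Open reservations: [] -> 0

Answer: 0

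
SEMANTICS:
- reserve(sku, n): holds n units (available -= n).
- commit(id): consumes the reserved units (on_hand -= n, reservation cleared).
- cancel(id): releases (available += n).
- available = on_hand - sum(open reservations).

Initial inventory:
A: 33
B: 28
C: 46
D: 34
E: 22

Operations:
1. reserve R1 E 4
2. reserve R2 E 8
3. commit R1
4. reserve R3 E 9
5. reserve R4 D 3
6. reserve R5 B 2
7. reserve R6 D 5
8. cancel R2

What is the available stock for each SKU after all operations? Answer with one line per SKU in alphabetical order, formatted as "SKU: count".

Answer: A: 33
B: 26
C: 46
D: 26
E: 9

Derivation:
Step 1: reserve R1 E 4 -> on_hand[A=33 B=28 C=46 D=34 E=22] avail[A=33 B=28 C=46 D=34 E=18] open={R1}
Step 2: reserve R2 E 8 -> on_hand[A=33 B=28 C=46 D=34 E=22] avail[A=33 B=28 C=46 D=34 E=10] open={R1,R2}
Step 3: commit R1 -> on_hand[A=33 B=28 C=46 D=34 E=18] avail[A=33 B=28 C=46 D=34 E=10] open={R2}
Step 4: reserve R3 E 9 -> on_hand[A=33 B=28 C=46 D=34 E=18] avail[A=33 B=28 C=46 D=34 E=1] open={R2,R3}
Step 5: reserve R4 D 3 -> on_hand[A=33 B=28 C=46 D=34 E=18] avail[A=33 B=28 C=46 D=31 E=1] open={R2,R3,R4}
Step 6: reserve R5 B 2 -> on_hand[A=33 B=28 C=46 D=34 E=18] avail[A=33 B=26 C=46 D=31 E=1] open={R2,R3,R4,R5}
Step 7: reserve R6 D 5 -> on_hand[A=33 B=28 C=46 D=34 E=18] avail[A=33 B=26 C=46 D=26 E=1] open={R2,R3,R4,R5,R6}
Step 8: cancel R2 -> on_hand[A=33 B=28 C=46 D=34 E=18] avail[A=33 B=26 C=46 D=26 E=9] open={R3,R4,R5,R6}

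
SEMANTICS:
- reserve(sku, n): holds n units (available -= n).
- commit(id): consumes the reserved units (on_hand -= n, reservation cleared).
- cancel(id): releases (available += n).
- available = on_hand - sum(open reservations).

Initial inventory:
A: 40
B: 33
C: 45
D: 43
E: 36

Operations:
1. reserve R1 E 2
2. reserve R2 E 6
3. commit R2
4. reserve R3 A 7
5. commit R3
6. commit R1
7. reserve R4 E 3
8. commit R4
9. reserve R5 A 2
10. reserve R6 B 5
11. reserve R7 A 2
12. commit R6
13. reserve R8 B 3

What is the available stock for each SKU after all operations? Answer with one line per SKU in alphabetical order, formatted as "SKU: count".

Step 1: reserve R1 E 2 -> on_hand[A=40 B=33 C=45 D=43 E=36] avail[A=40 B=33 C=45 D=43 E=34] open={R1}
Step 2: reserve R2 E 6 -> on_hand[A=40 B=33 C=45 D=43 E=36] avail[A=40 B=33 C=45 D=43 E=28] open={R1,R2}
Step 3: commit R2 -> on_hand[A=40 B=33 C=45 D=43 E=30] avail[A=40 B=33 C=45 D=43 E=28] open={R1}
Step 4: reserve R3 A 7 -> on_hand[A=40 B=33 C=45 D=43 E=30] avail[A=33 B=33 C=45 D=43 E=28] open={R1,R3}
Step 5: commit R3 -> on_hand[A=33 B=33 C=45 D=43 E=30] avail[A=33 B=33 C=45 D=43 E=28] open={R1}
Step 6: commit R1 -> on_hand[A=33 B=33 C=45 D=43 E=28] avail[A=33 B=33 C=45 D=43 E=28] open={}
Step 7: reserve R4 E 3 -> on_hand[A=33 B=33 C=45 D=43 E=28] avail[A=33 B=33 C=45 D=43 E=25] open={R4}
Step 8: commit R4 -> on_hand[A=33 B=33 C=45 D=43 E=25] avail[A=33 B=33 C=45 D=43 E=25] open={}
Step 9: reserve R5 A 2 -> on_hand[A=33 B=33 C=45 D=43 E=25] avail[A=31 B=33 C=45 D=43 E=25] open={R5}
Step 10: reserve R6 B 5 -> on_hand[A=33 B=33 C=45 D=43 E=25] avail[A=31 B=28 C=45 D=43 E=25] open={R5,R6}
Step 11: reserve R7 A 2 -> on_hand[A=33 B=33 C=45 D=43 E=25] avail[A=29 B=28 C=45 D=43 E=25] open={R5,R6,R7}
Step 12: commit R6 -> on_hand[A=33 B=28 C=45 D=43 E=25] avail[A=29 B=28 C=45 D=43 E=25] open={R5,R7}
Step 13: reserve R8 B 3 -> on_hand[A=33 B=28 C=45 D=43 E=25] avail[A=29 B=25 C=45 D=43 E=25] open={R5,R7,R8}

Answer: A: 29
B: 25
C: 45
D: 43
E: 25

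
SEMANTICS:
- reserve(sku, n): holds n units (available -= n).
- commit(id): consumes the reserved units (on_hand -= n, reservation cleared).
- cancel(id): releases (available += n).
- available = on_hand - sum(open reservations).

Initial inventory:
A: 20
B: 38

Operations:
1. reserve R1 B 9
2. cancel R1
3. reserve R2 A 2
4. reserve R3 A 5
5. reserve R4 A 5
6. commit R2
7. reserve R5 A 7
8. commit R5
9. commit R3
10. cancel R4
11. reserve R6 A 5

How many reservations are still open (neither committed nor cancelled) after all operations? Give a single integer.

Answer: 1

Derivation:
Step 1: reserve R1 B 9 -> on_hand[A=20 B=38] avail[A=20 B=29] open={R1}
Step 2: cancel R1 -> on_hand[A=20 B=38] avail[A=20 B=38] open={}
Step 3: reserve R2 A 2 -> on_hand[A=20 B=38] avail[A=18 B=38] open={R2}
Step 4: reserve R3 A 5 -> on_hand[A=20 B=38] avail[A=13 B=38] open={R2,R3}
Step 5: reserve R4 A 5 -> on_hand[A=20 B=38] avail[A=8 B=38] open={R2,R3,R4}
Step 6: commit R2 -> on_hand[A=18 B=38] avail[A=8 B=38] open={R3,R4}
Step 7: reserve R5 A 7 -> on_hand[A=18 B=38] avail[A=1 B=38] open={R3,R4,R5}
Step 8: commit R5 -> on_hand[A=11 B=38] avail[A=1 B=38] open={R3,R4}
Step 9: commit R3 -> on_hand[A=6 B=38] avail[A=1 B=38] open={R4}
Step 10: cancel R4 -> on_hand[A=6 B=38] avail[A=6 B=38] open={}
Step 11: reserve R6 A 5 -> on_hand[A=6 B=38] avail[A=1 B=38] open={R6}
Open reservations: ['R6'] -> 1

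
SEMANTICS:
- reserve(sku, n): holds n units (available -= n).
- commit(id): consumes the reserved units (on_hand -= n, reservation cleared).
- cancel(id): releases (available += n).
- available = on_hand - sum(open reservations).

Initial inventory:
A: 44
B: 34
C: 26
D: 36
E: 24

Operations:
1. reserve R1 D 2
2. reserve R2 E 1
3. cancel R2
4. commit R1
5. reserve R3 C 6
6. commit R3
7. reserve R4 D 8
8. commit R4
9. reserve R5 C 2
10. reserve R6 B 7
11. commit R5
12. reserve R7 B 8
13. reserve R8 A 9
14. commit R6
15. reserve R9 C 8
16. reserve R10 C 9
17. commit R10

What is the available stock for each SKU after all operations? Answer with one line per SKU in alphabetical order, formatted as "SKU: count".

Answer: A: 35
B: 19
C: 1
D: 26
E: 24

Derivation:
Step 1: reserve R1 D 2 -> on_hand[A=44 B=34 C=26 D=36 E=24] avail[A=44 B=34 C=26 D=34 E=24] open={R1}
Step 2: reserve R2 E 1 -> on_hand[A=44 B=34 C=26 D=36 E=24] avail[A=44 B=34 C=26 D=34 E=23] open={R1,R2}
Step 3: cancel R2 -> on_hand[A=44 B=34 C=26 D=36 E=24] avail[A=44 B=34 C=26 D=34 E=24] open={R1}
Step 4: commit R1 -> on_hand[A=44 B=34 C=26 D=34 E=24] avail[A=44 B=34 C=26 D=34 E=24] open={}
Step 5: reserve R3 C 6 -> on_hand[A=44 B=34 C=26 D=34 E=24] avail[A=44 B=34 C=20 D=34 E=24] open={R3}
Step 6: commit R3 -> on_hand[A=44 B=34 C=20 D=34 E=24] avail[A=44 B=34 C=20 D=34 E=24] open={}
Step 7: reserve R4 D 8 -> on_hand[A=44 B=34 C=20 D=34 E=24] avail[A=44 B=34 C=20 D=26 E=24] open={R4}
Step 8: commit R4 -> on_hand[A=44 B=34 C=20 D=26 E=24] avail[A=44 B=34 C=20 D=26 E=24] open={}
Step 9: reserve R5 C 2 -> on_hand[A=44 B=34 C=20 D=26 E=24] avail[A=44 B=34 C=18 D=26 E=24] open={R5}
Step 10: reserve R6 B 7 -> on_hand[A=44 B=34 C=20 D=26 E=24] avail[A=44 B=27 C=18 D=26 E=24] open={R5,R6}
Step 11: commit R5 -> on_hand[A=44 B=34 C=18 D=26 E=24] avail[A=44 B=27 C=18 D=26 E=24] open={R6}
Step 12: reserve R7 B 8 -> on_hand[A=44 B=34 C=18 D=26 E=24] avail[A=44 B=19 C=18 D=26 E=24] open={R6,R7}
Step 13: reserve R8 A 9 -> on_hand[A=44 B=34 C=18 D=26 E=24] avail[A=35 B=19 C=18 D=26 E=24] open={R6,R7,R8}
Step 14: commit R6 -> on_hand[A=44 B=27 C=18 D=26 E=24] avail[A=35 B=19 C=18 D=26 E=24] open={R7,R8}
Step 15: reserve R9 C 8 -> on_hand[A=44 B=27 C=18 D=26 E=24] avail[A=35 B=19 C=10 D=26 E=24] open={R7,R8,R9}
Step 16: reserve R10 C 9 -> on_hand[A=44 B=27 C=18 D=26 E=24] avail[A=35 B=19 C=1 D=26 E=24] open={R10,R7,R8,R9}
Step 17: commit R10 -> on_hand[A=44 B=27 C=9 D=26 E=24] avail[A=35 B=19 C=1 D=26 E=24] open={R7,R8,R9}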